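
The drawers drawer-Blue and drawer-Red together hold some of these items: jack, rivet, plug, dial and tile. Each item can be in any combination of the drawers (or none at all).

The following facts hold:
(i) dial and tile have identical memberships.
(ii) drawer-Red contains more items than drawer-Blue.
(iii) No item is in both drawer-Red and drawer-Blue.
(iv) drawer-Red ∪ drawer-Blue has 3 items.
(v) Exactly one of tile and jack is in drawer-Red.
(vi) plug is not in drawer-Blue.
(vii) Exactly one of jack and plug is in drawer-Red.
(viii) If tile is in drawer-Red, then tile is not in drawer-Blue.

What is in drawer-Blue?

drawer-Blue = {}

From (vi): plug ∉ drawer-Blue.
Suppose jack ∈ drawer-Blue: no assignment then satisfies all the clues, so jack ∉ drawer-Blue.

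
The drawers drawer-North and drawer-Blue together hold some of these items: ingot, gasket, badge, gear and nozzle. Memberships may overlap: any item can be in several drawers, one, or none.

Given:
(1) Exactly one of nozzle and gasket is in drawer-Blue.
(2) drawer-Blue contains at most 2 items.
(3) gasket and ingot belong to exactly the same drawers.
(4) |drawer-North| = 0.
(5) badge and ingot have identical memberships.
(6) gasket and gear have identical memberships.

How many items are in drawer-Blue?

1

(4): drawer-North already has 0, so the rest are out.
Suppose ingot ∈ drawer-Blue: no assignment then satisfies all the clues, so ingot ∉ drawer-Blue.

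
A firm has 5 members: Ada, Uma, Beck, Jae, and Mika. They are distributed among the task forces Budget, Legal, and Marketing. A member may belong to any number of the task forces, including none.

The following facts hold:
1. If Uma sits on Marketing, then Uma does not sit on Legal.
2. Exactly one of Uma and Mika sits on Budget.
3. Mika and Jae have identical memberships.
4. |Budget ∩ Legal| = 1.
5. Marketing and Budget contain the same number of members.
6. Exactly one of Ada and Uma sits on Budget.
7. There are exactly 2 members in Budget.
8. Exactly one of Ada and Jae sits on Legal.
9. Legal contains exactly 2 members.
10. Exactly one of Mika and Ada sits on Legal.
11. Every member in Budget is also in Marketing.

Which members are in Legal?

Legal = {Ada, Beck}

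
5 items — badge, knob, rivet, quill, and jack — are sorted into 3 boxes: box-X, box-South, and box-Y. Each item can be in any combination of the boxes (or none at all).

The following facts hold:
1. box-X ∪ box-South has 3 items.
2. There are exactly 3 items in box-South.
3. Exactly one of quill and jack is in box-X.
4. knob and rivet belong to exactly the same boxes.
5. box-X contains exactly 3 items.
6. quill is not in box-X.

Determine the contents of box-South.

box-South = {jack, knob, rivet}

From (6): quill ∉ box-X.
(3) (exactly one): jack ∈ box-X.
Suppose badge ∈ box-South: no assignment then satisfies all the clues, so badge ∉ box-South.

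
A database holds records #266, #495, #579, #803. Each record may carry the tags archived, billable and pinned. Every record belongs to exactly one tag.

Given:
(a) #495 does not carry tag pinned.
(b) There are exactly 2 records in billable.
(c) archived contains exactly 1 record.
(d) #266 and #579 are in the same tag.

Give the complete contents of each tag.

archived = {#495}; billable = {#266, #579}; pinned = {#803}

From (a): #495 ∉ pinned.
Suppose #266 ∈ archived: no assignment then satisfies all the clues, so #266 ∉ archived.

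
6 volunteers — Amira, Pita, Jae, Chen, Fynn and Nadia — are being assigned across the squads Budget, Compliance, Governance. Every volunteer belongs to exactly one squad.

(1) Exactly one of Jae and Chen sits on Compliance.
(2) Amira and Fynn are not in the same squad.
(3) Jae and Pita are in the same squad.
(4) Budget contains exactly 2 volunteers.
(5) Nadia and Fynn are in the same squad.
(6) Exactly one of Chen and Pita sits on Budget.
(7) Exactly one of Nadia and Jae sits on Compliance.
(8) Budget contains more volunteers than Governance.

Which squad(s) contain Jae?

Jae: Budget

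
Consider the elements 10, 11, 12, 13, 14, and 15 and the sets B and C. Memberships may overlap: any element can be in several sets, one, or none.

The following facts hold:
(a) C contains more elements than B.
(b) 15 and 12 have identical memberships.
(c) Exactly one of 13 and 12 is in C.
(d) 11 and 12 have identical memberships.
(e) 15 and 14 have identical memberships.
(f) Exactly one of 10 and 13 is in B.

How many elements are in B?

1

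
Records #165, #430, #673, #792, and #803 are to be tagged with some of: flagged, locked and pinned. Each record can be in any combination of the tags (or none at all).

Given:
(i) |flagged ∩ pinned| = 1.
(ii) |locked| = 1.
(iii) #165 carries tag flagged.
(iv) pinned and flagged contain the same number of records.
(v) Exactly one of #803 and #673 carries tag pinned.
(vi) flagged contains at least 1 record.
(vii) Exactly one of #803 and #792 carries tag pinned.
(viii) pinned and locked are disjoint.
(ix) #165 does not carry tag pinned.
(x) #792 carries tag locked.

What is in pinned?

pinned = {#430, #803}

From (iii): #165 ∈ flagged.
From (ix): #165 ∉ pinned.
From (x): #792 ∈ locked.
(ii): locked already has 1, so the rest are out.
(viii) (disjoint): #792 ∉ pinned.
(vii) (exactly one): #803 ∈ pinned.
(v) (exactly one): #673 ∉ pinned.
Suppose #430 ∉ pinned: no assignment then satisfies all the clues, so #430 ∈ pinned.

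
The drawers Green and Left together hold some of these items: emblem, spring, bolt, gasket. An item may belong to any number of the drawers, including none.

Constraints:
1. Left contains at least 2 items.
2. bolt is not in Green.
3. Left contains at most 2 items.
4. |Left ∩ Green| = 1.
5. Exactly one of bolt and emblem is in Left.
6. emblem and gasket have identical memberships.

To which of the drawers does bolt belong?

From (2): bolt ∉ Green.
Suppose bolt ∉ Left: no assignment then satisfies all the clues, so bolt ∈ Left.

bolt: Left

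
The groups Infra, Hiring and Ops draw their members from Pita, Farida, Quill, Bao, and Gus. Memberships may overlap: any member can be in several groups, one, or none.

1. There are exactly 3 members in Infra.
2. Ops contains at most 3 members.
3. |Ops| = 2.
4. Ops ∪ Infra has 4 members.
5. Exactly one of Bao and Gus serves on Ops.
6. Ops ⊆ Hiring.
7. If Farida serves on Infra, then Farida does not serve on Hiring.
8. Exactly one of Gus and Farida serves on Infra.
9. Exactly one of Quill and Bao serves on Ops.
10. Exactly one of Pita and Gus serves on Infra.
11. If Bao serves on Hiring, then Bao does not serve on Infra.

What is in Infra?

Infra = {Farida, Pita, Quill}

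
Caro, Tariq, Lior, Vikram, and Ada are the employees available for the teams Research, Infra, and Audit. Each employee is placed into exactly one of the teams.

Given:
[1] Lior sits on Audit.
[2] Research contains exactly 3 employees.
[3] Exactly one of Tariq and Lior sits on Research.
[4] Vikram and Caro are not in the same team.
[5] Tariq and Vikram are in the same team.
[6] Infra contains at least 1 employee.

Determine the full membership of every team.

Research = {Ada, Tariq, Vikram}; Infra = {Caro}; Audit = {Lior}

From (1): Lior ∈ Audit.
(3) (exactly one): Tariq ∈ Research.
(5): Vikram matches Tariq: Vikram ∈ Research.
(4): Caro ∉ Research.
(2): only 3 candidates remain for Research, so all are in.
(6): only 1 candidates remain for Infra, so all are in.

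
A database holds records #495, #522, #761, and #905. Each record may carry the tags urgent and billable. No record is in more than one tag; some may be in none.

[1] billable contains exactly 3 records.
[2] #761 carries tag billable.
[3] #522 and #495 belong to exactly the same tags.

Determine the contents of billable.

billable = {#495, #522, #761}

From (2): #761 ∈ billable.
Suppose #495 ∉ billable: no assignment then satisfies all the clues, so #495 ∈ billable.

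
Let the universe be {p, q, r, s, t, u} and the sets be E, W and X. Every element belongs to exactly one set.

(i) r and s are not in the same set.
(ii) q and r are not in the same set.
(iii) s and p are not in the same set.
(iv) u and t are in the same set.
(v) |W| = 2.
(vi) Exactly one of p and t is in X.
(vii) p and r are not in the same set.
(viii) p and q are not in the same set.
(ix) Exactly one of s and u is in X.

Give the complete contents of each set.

E = {p}; W = {q, s}; X = {r, t, u}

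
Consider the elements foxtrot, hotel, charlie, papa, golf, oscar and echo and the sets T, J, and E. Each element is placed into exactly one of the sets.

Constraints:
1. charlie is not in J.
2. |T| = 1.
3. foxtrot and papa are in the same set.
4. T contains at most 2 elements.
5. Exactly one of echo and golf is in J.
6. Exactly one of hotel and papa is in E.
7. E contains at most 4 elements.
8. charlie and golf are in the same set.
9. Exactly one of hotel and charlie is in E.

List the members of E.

E = {charlie, foxtrot, golf, papa}

From (1): charlie ∉ J.
(8): golf matches charlie: golf ∉ J.
(5) (exactly one): echo ∈ J.
Suppose foxtrot ∉ E: no assignment then satisfies all the clues, so foxtrot ∈ E.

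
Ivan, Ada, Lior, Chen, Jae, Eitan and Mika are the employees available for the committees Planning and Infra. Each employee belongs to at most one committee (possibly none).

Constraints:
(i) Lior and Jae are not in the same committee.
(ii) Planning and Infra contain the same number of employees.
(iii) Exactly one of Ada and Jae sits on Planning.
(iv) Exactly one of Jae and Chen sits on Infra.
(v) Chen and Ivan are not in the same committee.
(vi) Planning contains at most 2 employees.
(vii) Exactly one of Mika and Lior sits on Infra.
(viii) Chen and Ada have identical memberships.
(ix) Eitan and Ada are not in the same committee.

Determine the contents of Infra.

Infra = {Jae, Mika}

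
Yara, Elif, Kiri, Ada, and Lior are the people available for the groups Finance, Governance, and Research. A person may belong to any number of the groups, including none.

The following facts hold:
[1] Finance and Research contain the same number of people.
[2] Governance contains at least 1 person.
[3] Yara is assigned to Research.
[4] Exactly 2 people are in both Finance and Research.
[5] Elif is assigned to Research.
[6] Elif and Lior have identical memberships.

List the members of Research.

Research = {Elif, Lior, Yara}

From (3): Yara ∈ Research.
From (5): Elif ∈ Research.
(6): Lior matches Elif: Lior ∈ Research.
Suppose Kiri ∈ Research: no assignment then satisfies all the clues, so Kiri ∉ Research.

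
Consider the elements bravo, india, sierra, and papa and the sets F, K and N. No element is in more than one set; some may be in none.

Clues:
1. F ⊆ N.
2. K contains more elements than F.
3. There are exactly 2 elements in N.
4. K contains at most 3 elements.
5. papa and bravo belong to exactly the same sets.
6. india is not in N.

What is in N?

N = {bravo, papa}

From (6): india ∉ N.
(1) contrapositive: india ∉ F.
Suppose bravo ∉ N: no assignment then satisfies all the clues, so bravo ∈ N.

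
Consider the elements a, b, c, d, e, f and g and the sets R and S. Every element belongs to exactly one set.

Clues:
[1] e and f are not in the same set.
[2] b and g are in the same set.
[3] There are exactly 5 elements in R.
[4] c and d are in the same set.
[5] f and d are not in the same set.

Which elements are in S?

S = {a, f}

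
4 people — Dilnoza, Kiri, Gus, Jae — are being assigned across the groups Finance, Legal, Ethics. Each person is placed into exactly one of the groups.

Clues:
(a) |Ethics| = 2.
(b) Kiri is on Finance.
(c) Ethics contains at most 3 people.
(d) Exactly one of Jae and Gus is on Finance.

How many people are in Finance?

2

From (b): Kiri ∈ Finance.
Suppose Dilnoza ∈ Finance: no assignment then satisfies all the clues, so Dilnoza ∉ Finance.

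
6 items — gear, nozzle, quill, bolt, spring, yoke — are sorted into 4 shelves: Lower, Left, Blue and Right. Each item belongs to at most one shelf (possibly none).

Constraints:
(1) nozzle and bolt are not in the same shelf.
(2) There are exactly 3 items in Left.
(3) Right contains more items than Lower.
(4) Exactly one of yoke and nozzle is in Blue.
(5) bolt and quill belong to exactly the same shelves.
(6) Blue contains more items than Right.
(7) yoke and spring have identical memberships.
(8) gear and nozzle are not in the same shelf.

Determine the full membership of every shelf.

Lower = {}; Left = {bolt, gear, quill}; Blue = {spring, yoke}; Right = {nozzle}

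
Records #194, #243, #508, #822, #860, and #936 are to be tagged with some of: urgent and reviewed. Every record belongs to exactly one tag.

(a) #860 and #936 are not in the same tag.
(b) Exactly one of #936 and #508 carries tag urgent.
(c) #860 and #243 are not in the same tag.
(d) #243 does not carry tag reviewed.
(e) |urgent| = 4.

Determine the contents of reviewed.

From (d): #243 ∉ reviewed.
Only one tag left: #243 ∈ urgent.
(c): #860 ∉ urgent.
Only one tag left: #860 ∈ reviewed.
(a): #936 ∉ reviewed.
Only one tag left: #936 ∈ urgent.
(b) (exactly one): #508 ∉ urgent.
(e): only 4 candidates remain for urgent, so all are in.
Only one tag left: #508 ∈ reviewed.

reviewed = {#508, #860}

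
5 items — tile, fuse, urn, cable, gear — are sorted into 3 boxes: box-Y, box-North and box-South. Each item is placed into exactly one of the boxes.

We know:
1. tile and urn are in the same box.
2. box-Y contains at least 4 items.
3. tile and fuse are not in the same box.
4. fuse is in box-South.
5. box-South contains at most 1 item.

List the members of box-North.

From (4): fuse ∈ box-South.
(2): only 4 candidates remain for box-Y, so all are in.

box-North = {}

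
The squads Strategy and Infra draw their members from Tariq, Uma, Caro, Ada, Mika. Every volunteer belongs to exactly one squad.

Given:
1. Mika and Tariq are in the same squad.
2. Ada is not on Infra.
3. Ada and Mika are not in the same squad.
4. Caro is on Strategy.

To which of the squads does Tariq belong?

Tariq: Infra

From (2): Ada ∉ Infra.
From (4): Caro ∈ Strategy.
Only one squad left: Ada ∈ Strategy.
(3): Mika ∉ Strategy.
Only one squad left: Mika ∈ Infra.
(1): Tariq matches Mika: Tariq ∉ Strategy.
(1): Tariq matches Mika: Tariq ∈ Infra.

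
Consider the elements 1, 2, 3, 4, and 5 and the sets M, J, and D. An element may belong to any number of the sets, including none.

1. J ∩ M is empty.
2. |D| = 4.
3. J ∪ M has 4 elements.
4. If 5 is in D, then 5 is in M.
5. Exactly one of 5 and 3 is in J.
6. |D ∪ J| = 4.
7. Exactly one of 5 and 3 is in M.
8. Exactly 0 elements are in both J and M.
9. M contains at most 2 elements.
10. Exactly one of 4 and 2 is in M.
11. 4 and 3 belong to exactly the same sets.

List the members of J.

J = {3, 4}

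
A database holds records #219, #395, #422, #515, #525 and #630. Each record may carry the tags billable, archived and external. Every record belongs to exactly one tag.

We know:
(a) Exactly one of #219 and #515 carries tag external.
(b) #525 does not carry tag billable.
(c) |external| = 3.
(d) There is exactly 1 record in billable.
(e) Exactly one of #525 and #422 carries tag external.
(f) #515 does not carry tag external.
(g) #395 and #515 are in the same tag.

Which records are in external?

external = {#219, #525, #630}

From (b): #525 ∉ billable.
From (f): #515 ∉ external.
(a) (exactly one): #219 ∈ external.
(g): #395 matches #515: #395 ∉ external.
Suppose #422 ∈ external: no assignment then satisfies all the clues, so #422 ∉ external.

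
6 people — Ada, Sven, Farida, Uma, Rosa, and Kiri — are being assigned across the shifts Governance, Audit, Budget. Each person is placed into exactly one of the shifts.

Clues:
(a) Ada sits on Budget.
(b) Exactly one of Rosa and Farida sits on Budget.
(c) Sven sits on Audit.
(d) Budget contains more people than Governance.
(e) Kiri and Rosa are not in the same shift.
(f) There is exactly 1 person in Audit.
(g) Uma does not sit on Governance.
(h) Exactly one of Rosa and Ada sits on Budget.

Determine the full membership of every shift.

From (a): Ada ∈ Budget.
From (c): Sven ∈ Audit.
From (g): Uma ∉ Governance.
(f): Audit already has 1, so the rest are out.
(h) (exactly one): Rosa ∉ Budget.
Only one shift left: Uma ∈ Budget.
Only one shift left: Rosa ∈ Governance.
(b) (exactly one): Farida ∈ Budget.
(e): Kiri ∉ Governance.
Only one shift left: Kiri ∈ Budget.

Governance = {Rosa}; Audit = {Sven}; Budget = {Ada, Farida, Kiri, Uma}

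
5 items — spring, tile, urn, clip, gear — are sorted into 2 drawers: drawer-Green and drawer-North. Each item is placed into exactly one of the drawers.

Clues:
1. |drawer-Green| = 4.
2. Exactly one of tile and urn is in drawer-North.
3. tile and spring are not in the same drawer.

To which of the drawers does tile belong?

tile: drawer-North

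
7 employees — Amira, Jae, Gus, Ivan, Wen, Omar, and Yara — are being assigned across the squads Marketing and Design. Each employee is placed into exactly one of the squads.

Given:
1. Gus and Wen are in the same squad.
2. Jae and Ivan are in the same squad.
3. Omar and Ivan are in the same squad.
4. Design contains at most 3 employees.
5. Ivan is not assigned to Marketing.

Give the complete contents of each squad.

From (5): Ivan ∉ Marketing.
(2): Jae matches Ivan: Jae ∉ Marketing.
(3): Omar matches Ivan: Omar ∉ Marketing.
Only one squad left: Jae ∈ Design.
Only one squad left: Ivan ∈ Design.
Only one squad left: Omar ∈ Design.
(4): Design already has 3, so the rest are out.
Only one squad left: Amira ∈ Marketing.
Only one squad left: Gus ∈ Marketing.
Only one squad left: Wen ∈ Marketing.
Only one squad left: Yara ∈ Marketing.

Marketing = {Amira, Gus, Wen, Yara}; Design = {Ivan, Jae, Omar}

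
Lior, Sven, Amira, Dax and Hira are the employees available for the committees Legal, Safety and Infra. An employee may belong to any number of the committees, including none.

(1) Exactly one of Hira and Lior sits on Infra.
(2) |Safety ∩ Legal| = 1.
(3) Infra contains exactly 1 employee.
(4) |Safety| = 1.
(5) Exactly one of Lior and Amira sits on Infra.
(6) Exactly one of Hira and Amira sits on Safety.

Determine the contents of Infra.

Infra = {Lior}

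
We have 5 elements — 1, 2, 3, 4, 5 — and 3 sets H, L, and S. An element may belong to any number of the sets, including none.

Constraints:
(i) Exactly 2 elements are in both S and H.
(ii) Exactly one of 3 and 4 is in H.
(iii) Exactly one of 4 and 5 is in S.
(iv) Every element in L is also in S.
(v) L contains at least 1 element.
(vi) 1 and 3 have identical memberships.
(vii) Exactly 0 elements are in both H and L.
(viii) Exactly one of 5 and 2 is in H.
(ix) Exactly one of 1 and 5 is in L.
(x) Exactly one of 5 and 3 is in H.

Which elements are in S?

S = {1, 3, 5}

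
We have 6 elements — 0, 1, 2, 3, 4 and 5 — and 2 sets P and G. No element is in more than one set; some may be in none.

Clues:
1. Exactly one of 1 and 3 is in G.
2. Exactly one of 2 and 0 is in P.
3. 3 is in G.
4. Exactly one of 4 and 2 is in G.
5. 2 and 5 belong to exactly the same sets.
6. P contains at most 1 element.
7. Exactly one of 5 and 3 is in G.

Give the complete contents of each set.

From (3): 3 ∈ G.
(1) (exactly one): 1 ∉ G.
(7) (exactly one): 5 ∉ G.
(5): 2 matches 5: 2 ∉ G.
(4) (exactly one): 4 ∈ G.
Suppose 0 ∉ P: no assignment then satisfies all the clues, so 0 ∈ P.

P = {0}; G = {3, 4}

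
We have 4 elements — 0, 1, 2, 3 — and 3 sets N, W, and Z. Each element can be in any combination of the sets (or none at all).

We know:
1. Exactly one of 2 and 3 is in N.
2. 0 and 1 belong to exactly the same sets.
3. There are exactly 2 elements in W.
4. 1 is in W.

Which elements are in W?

W = {0, 1}

From (4): 1 ∈ W.
(2): 0 matches 1: 0 ∈ W.
(3): W already has 2, so the rest are out.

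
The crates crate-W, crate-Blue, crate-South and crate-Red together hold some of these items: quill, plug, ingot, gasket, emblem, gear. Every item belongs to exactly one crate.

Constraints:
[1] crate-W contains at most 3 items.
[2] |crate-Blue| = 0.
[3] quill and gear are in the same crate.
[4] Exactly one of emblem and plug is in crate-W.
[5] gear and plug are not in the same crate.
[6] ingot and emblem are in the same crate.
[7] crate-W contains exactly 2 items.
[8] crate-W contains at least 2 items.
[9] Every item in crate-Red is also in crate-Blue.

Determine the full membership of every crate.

crate-W = {gasket, plug}; crate-Blue = {}; crate-South = {emblem, gear, ingot, quill}; crate-Red = {}

(2): crate-Blue already has 0, so the rest are out.
(9) contrapositive: quill ∉ crate-Red.
(9) contrapositive: plug ∉ crate-Red.
(9) contrapositive: ingot ∉ crate-Red.
(9) contrapositive: gasket ∉ crate-Red.
(9) contrapositive: emblem ∉ crate-Red.
(9) contrapositive: gear ∉ crate-Red.
Suppose quill ∈ crate-W: no assignment then satisfies all the clues, so quill ∉ crate-W.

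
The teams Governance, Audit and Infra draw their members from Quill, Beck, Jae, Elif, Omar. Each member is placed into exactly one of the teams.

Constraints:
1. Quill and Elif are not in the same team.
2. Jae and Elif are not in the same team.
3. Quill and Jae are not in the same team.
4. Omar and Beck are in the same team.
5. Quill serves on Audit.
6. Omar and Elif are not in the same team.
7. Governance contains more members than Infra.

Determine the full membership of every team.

Governance = {Beck, Jae, Omar}; Audit = {Quill}; Infra = {Elif}

From (5): Quill ∈ Audit.
(1): Elif ∉ Audit.
(3): Jae ∉ Audit.
Suppose Beck ∉ Governance: no assignment then satisfies all the clues, so Beck ∈ Governance.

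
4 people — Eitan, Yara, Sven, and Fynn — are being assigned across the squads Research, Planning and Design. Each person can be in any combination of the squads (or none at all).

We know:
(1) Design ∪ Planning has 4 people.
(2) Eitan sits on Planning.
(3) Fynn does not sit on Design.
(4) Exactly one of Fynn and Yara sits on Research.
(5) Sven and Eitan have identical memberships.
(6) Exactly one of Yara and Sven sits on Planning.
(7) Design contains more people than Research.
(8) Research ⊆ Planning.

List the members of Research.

Research = {Fynn}

From (2): Eitan ∈ Planning.
From (3): Fynn ∉ Design.
(5): Sven matches Eitan: Sven ∈ Planning.
(6) (exactly one): Yara ∉ Planning.
(8) contrapositive: Yara ∉ Research.
(4) (exactly one): Fynn ∈ Research.
(8) with Fynn ∈ Research: Fynn ∈ Planning.
Suppose Eitan ∈ Research: no assignment then satisfies all the clues, so Eitan ∉ Research.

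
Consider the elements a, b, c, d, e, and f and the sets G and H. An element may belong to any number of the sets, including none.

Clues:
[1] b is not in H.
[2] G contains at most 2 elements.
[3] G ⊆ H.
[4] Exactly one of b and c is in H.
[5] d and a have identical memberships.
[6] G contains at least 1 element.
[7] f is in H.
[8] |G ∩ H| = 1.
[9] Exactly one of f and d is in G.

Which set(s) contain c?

From (1): b ∉ H.
From (7): f ∈ H.
(3) contrapositive: b ∉ G.
(4) (exactly one): c ∈ H.
Suppose c ∈ G: no assignment then satisfies all the clues, so c ∉ G.

c: H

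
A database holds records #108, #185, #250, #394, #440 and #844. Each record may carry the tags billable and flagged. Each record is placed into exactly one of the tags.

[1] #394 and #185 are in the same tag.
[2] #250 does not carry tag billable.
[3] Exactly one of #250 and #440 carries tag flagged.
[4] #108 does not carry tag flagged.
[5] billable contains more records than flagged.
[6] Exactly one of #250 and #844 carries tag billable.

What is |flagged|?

1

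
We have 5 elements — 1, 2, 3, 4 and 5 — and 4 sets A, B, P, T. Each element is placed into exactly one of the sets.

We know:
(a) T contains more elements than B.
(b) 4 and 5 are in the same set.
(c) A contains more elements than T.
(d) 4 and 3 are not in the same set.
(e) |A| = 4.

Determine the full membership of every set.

A = {1, 2, 4, 5}; B = {}; P = {}; T = {3}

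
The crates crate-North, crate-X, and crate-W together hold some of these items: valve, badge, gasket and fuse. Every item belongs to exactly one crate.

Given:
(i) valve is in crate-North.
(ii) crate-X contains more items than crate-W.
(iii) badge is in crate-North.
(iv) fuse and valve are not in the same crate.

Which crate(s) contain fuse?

fuse: crate-X

From (i): valve ∈ crate-North.
From (iii): badge ∈ crate-North.
(iv): fuse ∉ crate-North.
Suppose fuse ∉ crate-X: no assignment then satisfies all the clues, so fuse ∈ crate-X.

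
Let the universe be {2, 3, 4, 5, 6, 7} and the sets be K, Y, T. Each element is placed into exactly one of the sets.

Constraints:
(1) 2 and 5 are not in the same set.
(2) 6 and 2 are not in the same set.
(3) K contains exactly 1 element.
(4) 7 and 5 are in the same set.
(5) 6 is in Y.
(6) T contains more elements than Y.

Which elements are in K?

K = {2}

From (5): 6 ∈ Y.
(2): 2 ∉ Y.
Suppose 2 ∉ K: no assignment then satisfies all the clues, so 2 ∈ K.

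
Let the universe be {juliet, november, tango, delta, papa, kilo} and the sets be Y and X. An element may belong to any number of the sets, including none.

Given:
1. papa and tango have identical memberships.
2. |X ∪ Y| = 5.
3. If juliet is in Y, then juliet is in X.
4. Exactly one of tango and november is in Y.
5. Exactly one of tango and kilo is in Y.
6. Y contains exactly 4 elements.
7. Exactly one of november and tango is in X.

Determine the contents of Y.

Y = {delta, juliet, papa, tango}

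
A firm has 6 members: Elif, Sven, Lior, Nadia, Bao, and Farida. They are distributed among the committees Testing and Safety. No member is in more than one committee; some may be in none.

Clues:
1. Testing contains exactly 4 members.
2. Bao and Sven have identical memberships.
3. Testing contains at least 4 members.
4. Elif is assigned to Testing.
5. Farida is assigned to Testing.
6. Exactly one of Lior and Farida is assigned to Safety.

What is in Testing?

Testing = {Bao, Elif, Farida, Sven}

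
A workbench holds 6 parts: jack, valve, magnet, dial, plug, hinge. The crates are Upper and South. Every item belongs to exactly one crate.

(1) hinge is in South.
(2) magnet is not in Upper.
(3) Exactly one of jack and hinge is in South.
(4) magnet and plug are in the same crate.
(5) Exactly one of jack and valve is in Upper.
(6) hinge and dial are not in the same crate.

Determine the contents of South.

South = {hinge, magnet, plug, valve}

From (1): hinge ∈ South.
From (2): magnet ∉ Upper.
(3) (exactly one): jack ∉ South.
(4): plug matches magnet: plug ∉ Upper.
(6): dial ∉ South.
Only one crate left: jack ∈ Upper.
Only one crate left: magnet ∈ South.
Only one crate left: dial ∈ Upper.
Only one crate left: plug ∈ South.
(5) (exactly one): valve ∉ Upper.
Only one crate left: valve ∈ South.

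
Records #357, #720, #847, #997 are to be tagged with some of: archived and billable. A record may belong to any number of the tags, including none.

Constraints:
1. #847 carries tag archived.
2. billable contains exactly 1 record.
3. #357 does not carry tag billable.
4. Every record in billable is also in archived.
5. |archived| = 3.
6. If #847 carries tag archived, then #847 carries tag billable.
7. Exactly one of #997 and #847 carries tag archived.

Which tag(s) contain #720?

#720: archived

From (1): #847 ∈ archived.
From (3): #357 ∉ billable.
(6): #847 ∈ billable.
(7) (exactly one): #997 ∉ archived.
(2): billable already has 1, so the rest are out.
(5): only 3 candidates remain for archived, so all are in.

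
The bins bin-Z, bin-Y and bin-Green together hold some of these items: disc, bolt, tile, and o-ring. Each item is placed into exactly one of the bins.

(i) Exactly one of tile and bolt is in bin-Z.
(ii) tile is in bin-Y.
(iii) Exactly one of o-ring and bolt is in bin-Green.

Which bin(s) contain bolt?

bolt: bin-Z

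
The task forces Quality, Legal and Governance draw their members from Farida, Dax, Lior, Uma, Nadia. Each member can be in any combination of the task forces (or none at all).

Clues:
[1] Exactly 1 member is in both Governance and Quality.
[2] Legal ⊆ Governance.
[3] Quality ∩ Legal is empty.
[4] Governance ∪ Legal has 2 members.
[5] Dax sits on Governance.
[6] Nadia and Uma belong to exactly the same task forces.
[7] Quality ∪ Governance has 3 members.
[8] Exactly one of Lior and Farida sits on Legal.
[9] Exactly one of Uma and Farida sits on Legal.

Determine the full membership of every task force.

Quality = {Dax, Lior}; Legal = {Farida}; Governance = {Dax, Farida}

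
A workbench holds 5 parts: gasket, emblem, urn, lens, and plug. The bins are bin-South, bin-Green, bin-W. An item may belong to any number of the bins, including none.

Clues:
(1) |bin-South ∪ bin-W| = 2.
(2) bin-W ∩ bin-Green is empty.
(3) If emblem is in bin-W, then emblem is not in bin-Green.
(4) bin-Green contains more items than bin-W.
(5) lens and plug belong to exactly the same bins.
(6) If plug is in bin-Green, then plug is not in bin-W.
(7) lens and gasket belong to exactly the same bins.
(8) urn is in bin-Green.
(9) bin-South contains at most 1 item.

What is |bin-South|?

1

From (8): urn ∈ bin-Green.
(2) (disjoint): urn ∉ bin-W.
Suppose gasket ∈ bin-South: no assignment then satisfies all the clues, so gasket ∉ bin-South.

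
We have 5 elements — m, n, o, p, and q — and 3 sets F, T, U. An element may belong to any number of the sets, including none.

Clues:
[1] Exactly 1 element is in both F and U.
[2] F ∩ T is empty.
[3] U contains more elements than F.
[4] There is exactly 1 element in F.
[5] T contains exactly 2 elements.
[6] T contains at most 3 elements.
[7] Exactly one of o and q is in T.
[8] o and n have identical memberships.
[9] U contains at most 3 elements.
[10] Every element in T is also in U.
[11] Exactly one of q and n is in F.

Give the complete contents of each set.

F = {q}; T = {n, o}; U = {n, o, q}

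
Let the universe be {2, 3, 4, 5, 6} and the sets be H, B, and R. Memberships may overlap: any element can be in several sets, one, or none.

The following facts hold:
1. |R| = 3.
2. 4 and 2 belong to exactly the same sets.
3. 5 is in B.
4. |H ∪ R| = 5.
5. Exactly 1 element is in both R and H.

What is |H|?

3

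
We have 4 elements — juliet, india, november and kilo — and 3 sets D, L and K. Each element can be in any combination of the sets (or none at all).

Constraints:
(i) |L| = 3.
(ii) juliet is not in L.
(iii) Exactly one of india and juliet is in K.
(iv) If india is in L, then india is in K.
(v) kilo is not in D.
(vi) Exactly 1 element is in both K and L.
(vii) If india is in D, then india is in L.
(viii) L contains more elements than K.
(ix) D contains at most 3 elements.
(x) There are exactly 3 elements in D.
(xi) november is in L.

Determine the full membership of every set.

D = {india, juliet, november}; L = {india, kilo, november}; K = {india}

From (ii): juliet ∉ L.
From (v): kilo ∉ D.
From (xi): november ∈ L.
(i): only 3 candidates remain for L, so all are in.
(iv): india ∈ K.
(x): only 3 candidates remain for D, so all are in.
(iii) (exactly one): juliet ∉ K.
Suppose november ∈ K: no assignment then satisfies all the clues, so november ∉ K.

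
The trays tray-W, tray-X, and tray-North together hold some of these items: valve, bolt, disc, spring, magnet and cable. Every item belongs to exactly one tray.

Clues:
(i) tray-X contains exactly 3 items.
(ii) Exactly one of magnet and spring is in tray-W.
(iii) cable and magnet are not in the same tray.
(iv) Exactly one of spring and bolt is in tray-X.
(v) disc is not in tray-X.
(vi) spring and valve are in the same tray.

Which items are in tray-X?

tray-X = {cable, spring, valve}

From (v): disc ∉ tray-X.
Suppose valve ∉ tray-X: no assignment then satisfies all the clues, so valve ∈ tray-X.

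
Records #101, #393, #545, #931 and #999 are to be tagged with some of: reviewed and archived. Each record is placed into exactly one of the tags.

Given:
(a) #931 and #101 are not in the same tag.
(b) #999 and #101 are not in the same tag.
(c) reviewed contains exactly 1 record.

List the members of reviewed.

reviewed = {#101}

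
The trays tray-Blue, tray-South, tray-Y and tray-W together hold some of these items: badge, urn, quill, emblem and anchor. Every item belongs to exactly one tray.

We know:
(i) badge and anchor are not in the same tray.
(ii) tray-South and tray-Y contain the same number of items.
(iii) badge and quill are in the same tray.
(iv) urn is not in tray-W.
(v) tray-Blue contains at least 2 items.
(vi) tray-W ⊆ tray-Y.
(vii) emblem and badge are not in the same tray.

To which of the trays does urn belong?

From (iv): urn ∉ tray-W.
Suppose urn ∉ tray-Blue: no assignment then satisfies all the clues, so urn ∈ tray-Blue.

urn: tray-Blue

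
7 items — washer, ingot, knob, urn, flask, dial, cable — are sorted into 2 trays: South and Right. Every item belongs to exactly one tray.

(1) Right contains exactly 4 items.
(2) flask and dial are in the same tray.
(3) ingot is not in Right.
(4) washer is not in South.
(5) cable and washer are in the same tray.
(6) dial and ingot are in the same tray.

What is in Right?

From (3): ingot ∉ Right.
From (4): washer ∉ South.
(5): cable matches washer: cable ∉ South.
(6): dial matches ingot: dial ∉ Right.
Only one tray left: washer ∈ Right.
Only one tray left: ingot ∈ South.
Only one tray left: dial ∈ South.
Only one tray left: cable ∈ Right.
(2): flask matches dial: flask ∈ South.
(1): only 4 candidates remain for Right, so all are in.

Right = {cable, knob, urn, washer}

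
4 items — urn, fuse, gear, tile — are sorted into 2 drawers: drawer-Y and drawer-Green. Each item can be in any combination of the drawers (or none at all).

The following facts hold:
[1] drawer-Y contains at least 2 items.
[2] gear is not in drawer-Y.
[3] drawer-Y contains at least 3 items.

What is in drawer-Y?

From (2): gear ∉ drawer-Y.
(3): only 3 candidates remain for drawer-Y, so all are in.

drawer-Y = {fuse, tile, urn}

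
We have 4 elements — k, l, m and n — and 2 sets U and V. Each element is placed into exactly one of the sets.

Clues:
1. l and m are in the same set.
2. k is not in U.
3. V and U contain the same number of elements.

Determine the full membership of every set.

U = {l, m}; V = {k, n}

From (2): k ∉ U.
Only one set left: k ∈ V.
Suppose l ∉ U: no assignment then satisfies all the clues, so l ∈ U.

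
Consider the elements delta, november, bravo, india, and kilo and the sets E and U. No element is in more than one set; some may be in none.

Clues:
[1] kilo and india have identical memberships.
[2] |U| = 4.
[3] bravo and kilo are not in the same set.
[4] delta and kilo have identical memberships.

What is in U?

U = {delta, india, kilo, november}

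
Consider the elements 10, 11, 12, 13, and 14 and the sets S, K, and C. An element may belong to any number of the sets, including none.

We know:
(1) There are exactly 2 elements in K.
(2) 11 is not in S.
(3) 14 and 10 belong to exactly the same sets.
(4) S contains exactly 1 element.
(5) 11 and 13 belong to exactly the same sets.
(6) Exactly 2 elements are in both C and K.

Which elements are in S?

S = {12}

From (2): 11 ∉ S.
(5): 13 matches 11: 13 ∉ S.
Suppose 10 ∈ S: no assignment then satisfies all the clues, so 10 ∉ S.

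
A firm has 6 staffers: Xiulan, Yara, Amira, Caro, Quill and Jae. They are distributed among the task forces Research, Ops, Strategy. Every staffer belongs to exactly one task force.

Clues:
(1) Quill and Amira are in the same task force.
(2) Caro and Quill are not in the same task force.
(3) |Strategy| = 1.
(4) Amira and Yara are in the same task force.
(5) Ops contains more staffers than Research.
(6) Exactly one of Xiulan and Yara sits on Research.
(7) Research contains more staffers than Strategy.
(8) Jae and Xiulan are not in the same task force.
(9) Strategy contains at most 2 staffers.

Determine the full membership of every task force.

Research = {Caro, Xiulan}; Ops = {Amira, Quill, Yara}; Strategy = {Jae}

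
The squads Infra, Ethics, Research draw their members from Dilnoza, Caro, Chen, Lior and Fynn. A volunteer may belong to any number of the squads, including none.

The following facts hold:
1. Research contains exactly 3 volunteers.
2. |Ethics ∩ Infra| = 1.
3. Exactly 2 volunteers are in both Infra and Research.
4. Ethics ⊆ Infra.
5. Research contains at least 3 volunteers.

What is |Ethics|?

1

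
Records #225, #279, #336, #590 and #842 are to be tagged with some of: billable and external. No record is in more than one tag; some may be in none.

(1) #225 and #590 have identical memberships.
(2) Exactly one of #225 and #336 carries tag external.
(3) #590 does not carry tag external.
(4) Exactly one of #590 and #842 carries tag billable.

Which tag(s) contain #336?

From (3): #590 ∉ external.
(1): #225 matches #590: #225 ∉ external.
(2) (exactly one): #336 ∈ external.

#336: external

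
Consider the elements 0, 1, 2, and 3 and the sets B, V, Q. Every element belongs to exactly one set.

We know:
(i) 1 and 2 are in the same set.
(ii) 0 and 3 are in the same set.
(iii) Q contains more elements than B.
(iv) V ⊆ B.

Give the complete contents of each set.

B = {}; V = {}; Q = {0, 1, 2, 3}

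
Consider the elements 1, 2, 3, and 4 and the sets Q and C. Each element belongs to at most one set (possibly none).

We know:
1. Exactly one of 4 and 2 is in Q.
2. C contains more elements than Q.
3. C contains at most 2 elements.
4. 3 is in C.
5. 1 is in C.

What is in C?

C = {1, 3}

From (4): 3 ∈ C.
From (5): 1 ∈ C.
(3): C already has 2, so the rest are out.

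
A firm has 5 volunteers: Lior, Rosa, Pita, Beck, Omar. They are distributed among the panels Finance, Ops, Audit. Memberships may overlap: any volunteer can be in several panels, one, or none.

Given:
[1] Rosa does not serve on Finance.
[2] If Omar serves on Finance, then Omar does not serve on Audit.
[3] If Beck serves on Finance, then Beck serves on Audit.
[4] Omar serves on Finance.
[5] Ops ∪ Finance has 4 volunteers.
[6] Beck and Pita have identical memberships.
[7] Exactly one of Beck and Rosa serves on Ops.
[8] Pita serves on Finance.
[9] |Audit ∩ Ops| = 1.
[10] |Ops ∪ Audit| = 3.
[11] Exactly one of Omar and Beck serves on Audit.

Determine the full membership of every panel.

Finance = {Beck, Omar, Pita}; Ops = {Rosa}; Audit = {Beck, Pita, Rosa}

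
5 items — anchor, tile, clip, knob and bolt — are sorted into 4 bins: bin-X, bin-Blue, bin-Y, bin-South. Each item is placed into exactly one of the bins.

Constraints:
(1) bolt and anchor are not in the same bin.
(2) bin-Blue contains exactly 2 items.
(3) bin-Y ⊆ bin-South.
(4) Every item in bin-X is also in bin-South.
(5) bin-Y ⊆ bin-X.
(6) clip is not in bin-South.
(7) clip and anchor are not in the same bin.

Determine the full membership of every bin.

bin-X = {}; bin-Blue = {bolt, clip}; bin-Y = {}; bin-South = {anchor, knob, tile}

From (6): clip ∉ bin-South.
(3) contrapositive: clip ∉ bin-Y.
(4) contrapositive: clip ∉ bin-X.
Only one bin left: clip ∈ bin-Blue.
(7): anchor ∉ bin-Blue.
Suppose anchor ∈ bin-X: no assignment then satisfies all the clues, so anchor ∉ bin-X.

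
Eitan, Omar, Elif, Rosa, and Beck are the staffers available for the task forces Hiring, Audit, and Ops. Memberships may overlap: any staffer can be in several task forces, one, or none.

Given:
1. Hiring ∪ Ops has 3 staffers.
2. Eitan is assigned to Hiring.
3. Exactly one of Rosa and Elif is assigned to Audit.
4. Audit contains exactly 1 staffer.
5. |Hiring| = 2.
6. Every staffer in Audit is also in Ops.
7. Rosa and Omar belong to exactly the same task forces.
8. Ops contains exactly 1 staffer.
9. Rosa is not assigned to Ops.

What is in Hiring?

Hiring = {Beck, Eitan}

From (2): Eitan ∈ Hiring.
From (9): Rosa ∉ Ops.
(6) contrapositive: Rosa ∉ Audit.
(7): Omar matches Rosa: Omar ∉ Audit.
(7): Omar matches Rosa: Omar ∉ Ops.
(3) (exactly one): Elif ∈ Audit.
(4): Audit already has 1, so the rest are out.
(6) with Elif ∈ Audit: Elif ∈ Ops.
(8): Ops already has 1, so the rest are out.
Suppose Omar ∈ Hiring: no assignment then satisfies all the clues, so Omar ∉ Hiring.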